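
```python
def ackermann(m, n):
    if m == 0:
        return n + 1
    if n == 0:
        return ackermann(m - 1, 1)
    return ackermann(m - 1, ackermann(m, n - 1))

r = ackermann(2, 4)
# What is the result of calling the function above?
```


ackermann(2, 4)
= ackermann(1, ackermann(2, 3))
First compute ackermann(2, 3) = 9
= ackermann(1, 9)
= 11


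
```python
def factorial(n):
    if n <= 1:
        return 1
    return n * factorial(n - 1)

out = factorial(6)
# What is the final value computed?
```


factorial(6)
= 6 * factorial(5)
= 6 * 5 * factorial(4)
= 6 * 5 * 4 * factorial(3)
= 6 * 5 * 4 * 3 * factorial(2)
= 6 * 5 * 4 * 3 * 2 * factorial(1)
= 6 * 5 * 4 * 3 * 2 * 1
= 720


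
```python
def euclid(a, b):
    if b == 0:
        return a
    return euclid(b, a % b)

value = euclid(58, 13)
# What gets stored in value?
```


euclid(58, 13)
= euclid(13, 58 % 13) = euclid(13, 6)
= euclid(6, 13 % 6) = euclid(6, 1)
= euclid(1, 6 % 1) = euclid(1, 0)
b == 0, return a = 1


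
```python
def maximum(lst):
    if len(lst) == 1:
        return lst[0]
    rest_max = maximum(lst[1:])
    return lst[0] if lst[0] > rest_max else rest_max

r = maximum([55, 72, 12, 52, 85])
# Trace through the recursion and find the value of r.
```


maximum([55, 72, 12, 52, 85])
= compare 55 with maximum([72, 12, 52, 85])
= compare 72 with maximum([12, 52, 85])
= compare 12 with maximum([52, 85])
= compare 52 with maximum([85])
Base: maximum([85]) = 85
compare 52 with 85: max = 85
compare 12 with 85: max = 85
compare 72 with 85: max = 85
compare 55 with 85: max = 85
= 85


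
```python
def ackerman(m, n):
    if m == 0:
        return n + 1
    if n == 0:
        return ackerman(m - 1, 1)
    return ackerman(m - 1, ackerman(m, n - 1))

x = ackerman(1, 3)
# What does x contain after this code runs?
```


ackerman(1, 3)
= ackerman(0, ackerman(1, 2))
First compute ackerman(1, 2) = 4
= ackerman(0, 4)
= 5


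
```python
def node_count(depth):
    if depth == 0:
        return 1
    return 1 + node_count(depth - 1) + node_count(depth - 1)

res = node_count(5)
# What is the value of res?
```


node_count(5)
= 1 + node_count(4) + node_count(4)
= 1 + 2 * node_count(4)
node_count(k) = 2^(k+1) - 1
node_count(0) = 1
node_count(1) = 3
node_count(2) = 7
node_count(3) = 15
node_count(4) = 31
node_count(5) = 2^6 - 1 = 63


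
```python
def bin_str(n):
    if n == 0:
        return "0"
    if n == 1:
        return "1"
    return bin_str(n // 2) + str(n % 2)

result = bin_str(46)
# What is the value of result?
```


bin_str(46)
= bin_str(23) + "0"
= bin_str(11) + "1" + "0"
= bin_str(5) + "1" + "1" + "0"
= bin_str(2) + "1" + "1" + "1" + "0"
= bin_str(1) + "0" + "1" + "1" + "1" + "0"
= "1" + "0" + "1" + "1" + "1" + "0"
= "101110"


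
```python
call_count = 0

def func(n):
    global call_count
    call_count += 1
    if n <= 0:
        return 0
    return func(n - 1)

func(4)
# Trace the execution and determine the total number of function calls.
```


func(4) calls func(3) calls ... calls func(0)
Total calls: 4 + 1 (for base case) = 5


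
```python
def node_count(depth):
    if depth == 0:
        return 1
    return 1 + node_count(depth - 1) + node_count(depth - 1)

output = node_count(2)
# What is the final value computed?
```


node_count(2)
= 1 + node_count(1) + node_count(1)
= 1 + 2 * node_count(1)
node_count(k) = 2^(k+1) - 1
node_count(0) = 1
node_count(1) = 3
node_count(2) = 7
node_count(2) = 2^3 - 1 = 7


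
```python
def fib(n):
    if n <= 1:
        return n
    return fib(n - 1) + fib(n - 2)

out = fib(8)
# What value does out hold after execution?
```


fib(8)
= fib(7) + fib(6)
= (fib(6) + fib(5)) + fib(6)
Computing bottom-up: fib(0)=0, fib(1)=1, fib(2)=1, fib(3)=2, fib(4)=3, fib(5)=5, fib(6)=8, fib(7)=13, fib(8)=21
= 21


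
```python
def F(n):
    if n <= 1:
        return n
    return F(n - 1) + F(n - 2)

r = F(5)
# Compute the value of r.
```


F(5)
= F(4) + F(3)
= (F(3) + F(2)) + F(3)
Computing bottom-up: F(0)=0, F(1)=1, F(2)=1, F(3)=2, F(4)=3, F(5)=5
= 5


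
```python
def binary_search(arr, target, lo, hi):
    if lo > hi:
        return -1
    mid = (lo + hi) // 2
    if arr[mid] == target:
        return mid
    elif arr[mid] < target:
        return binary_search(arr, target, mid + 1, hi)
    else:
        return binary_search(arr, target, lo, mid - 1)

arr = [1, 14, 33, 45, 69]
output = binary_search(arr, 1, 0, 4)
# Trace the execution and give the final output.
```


binary_search(arr, 1, 0, 4)
lo=0, hi=4, mid=2, arr[mid]=33
33 > 1, search left half
lo=0, hi=1, mid=0, arr[mid]=1
arr[0] == 1, found at index 0
= 0


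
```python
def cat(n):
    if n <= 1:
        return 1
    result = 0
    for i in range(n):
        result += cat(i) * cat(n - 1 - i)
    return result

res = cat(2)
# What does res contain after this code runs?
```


cat(2)
= sum of cat(i) * cat(2-1-i) for i in 0..1
  cat(0)*cat(1) = 1*1 = 1
  cat(1)*cat(0) = 1*1 = 1
= 1 + 1
= 2


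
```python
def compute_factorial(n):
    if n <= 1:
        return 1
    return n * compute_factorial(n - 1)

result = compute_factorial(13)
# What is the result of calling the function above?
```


compute_factorial(13)
= 13 * compute_factorial(12)
= 13 * 12 * compute_factorial(11)
= 13 * 12 * 11 * compute_factorial(10)
= 13 * 12 * 11 * 10 * compute_factorial(9)
= 13 * 12 * 11 * 10 * 9 * compute_factorial(8)
= 13 * 12 * 11 * 10 * 9 * 8 * compute_factorial(7)
= 13 * 12 * 11 * 10 * 9 * 8 * 7 * compute_factorial(6)
= 13 * 12 * 11 * 10 * 9 * 8 * 7 * 6 * compute_factorial(5)
= 13 * 12 * 11 * 10 * 9 * 8 * 7 * 6 * 5 * compute_factorial(4)
= 13 * 12 * 11 * 10 * 9 * 8 * 7 * 6 * 5 * 4 * compute_factorial(3)
= 13 * 12 * 11 * 10 * 9 * 8 * 7 * 6 * 5 * 4 * 3 * compute_factorial(2)
= 13 * 12 * 11 * 10 * 9 * 8 * 7 * 6 * 5 * 4 * 3 * 2 * compute_factorial(1)
= 13 * 12 * 11 * 10 * 9 * 8 * 7 * 6 * 5 * 4 * 3 * 2 * 1
= 6227020800


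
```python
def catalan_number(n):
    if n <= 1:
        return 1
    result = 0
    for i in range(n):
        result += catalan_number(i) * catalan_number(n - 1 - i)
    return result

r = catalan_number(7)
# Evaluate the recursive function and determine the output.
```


catalan_number(7)
= sum of catalan_number(i) * catalan_number(7-1-i) for i in 0..6
First compute sub-values bottom-up:
  catalan_number(0) = 1, catalan_number(1) = 1
  catalan_number(2) = 1*1 + 1*1 = 2
  catalan_number(3) = 1*2 + 1*1 + 2*1 = 5
  catalan_number(4) = 1*5 + 1*2 + 2*1 + 5*1 = 14
  catalan_number(5) = 1*14 + 1*5 + 2*2 + 5*1 + 14*1 = 42
  catalan_number(6) = 1*42 + 1*14 + 2*5 + 5*2 + 14*1 + 42*1 = 132
Now catalan_number(7):
  catalan_number(0)*catalan_number(6) = 1*132 = 132
  catalan_number(1)*catalan_number(5) = 1*42 = 42
  catalan_number(2)*catalan_number(4) = 2*14 = 28
  catalan_number(3)*catalan_number(3) = 5*5 = 25
  catalan_number(4)*catalan_number(2) = 14*2 = 28
  catalan_number(5)*catalan_number(1) = 42*1 = 42
  catalan_number(6)*catalan_number(0) = 132*1 = 132
= 132 + 42 + 28 + 25 + 28 + 42 + 132
= 429


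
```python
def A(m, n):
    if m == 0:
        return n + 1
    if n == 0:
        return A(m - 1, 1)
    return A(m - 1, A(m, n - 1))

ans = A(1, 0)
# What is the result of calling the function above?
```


A(1, 0)
n == 0: return A(0, 1)
= A(0, 1) = 2
= 2


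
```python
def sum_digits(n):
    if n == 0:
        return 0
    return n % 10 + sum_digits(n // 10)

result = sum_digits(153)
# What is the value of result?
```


sum_digits(153)
= 3 + sum_digits(15)
= 3 + 5 + sum_digits(1)
= 3 + 5 + 1 + sum_digits(0)
= 3 + 5 + 1 + 0
= 9


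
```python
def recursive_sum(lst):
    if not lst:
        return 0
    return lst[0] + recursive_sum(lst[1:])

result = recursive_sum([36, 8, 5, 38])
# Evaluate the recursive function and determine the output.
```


recursive_sum([36, 8, 5, 38])
= 36 + recursive_sum([8, 5, 38])
= 36 + 8 + recursive_sum([5, 38])
= 36 + 8 + 5 + recursive_sum([38])
= 36 + 8 + 5 + 38 + recursive_sum([])
= 36 + 8 + 5 + 38 + 0
= 87


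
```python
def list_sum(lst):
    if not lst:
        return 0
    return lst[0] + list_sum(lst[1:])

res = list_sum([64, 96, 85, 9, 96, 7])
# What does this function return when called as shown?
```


list_sum([64, 96, 85, 9, 96, 7])
= 64 + list_sum([96, 85, 9, 96, 7])
= 64 + 96 + list_sum([85, 9, 96, 7])
= 64 + 96 + 85 + list_sum([9, 96, 7])
= 64 + 96 + 85 + 9 + list_sum([96, 7])
= 64 + 96 + 85 + 9 + 96 + list_sum([7])
= 64 + 96 + 85 + 9 + 96 + 7 + list_sum([])
= 64 + 96 + 85 + 9 + 96 + 7 + 0
= 357


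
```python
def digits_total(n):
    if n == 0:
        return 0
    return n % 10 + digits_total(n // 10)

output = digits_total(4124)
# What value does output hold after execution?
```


digits_total(4124)
= 4 + digits_total(412)
= 4 + 2 + digits_total(41)
= 4 + 2 + 1 + digits_total(4)
= 4 + 2 + 1 + 4 + digits_total(0)
= 4 + 2 + 1 + 4 + 0
= 11


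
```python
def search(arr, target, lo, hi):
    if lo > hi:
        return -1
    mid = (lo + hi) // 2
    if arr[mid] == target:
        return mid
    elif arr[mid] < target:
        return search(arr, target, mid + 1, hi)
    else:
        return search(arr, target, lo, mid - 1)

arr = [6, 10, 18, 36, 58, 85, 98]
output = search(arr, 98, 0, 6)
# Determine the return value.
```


search(arr, 98, 0, 6)
lo=0, hi=6, mid=3, arr[mid]=36
36 < 98, search right half
lo=4, hi=6, mid=5, arr[mid]=85
85 < 98, search right half
lo=6, hi=6, mid=6, arr[mid]=98
arr[6] == 98, found at index 6
= 6


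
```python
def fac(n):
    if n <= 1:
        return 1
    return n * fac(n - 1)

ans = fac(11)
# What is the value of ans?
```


fac(11)
= 11 * fac(10)
= 11 * 10 * fac(9)
= 11 * 10 * 9 * fac(8)
= 11 * 10 * 9 * 8 * fac(7)
= 11 * 10 * 9 * 8 * 7 * fac(6)
= 11 * 10 * 9 * 8 * 7 * 6 * fac(5)
= 11 * 10 * 9 * 8 * 7 * 6 * 5 * fac(4)
= 11 * 10 * 9 * 8 * 7 * 6 * 5 * 4 * fac(3)
= 11 * 10 * 9 * 8 * 7 * 6 * 5 * 4 * 3 * fac(2)
= 11 * 10 * 9 * 8 * 7 * 6 * 5 * 4 * 3 * 2 * fac(1)
= 11 * 10 * 9 * 8 * 7 * 6 * 5 * 4 * 3 * 2 * 1
= 39916800


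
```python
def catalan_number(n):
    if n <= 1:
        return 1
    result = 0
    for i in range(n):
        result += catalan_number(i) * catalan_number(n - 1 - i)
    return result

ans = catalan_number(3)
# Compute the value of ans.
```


catalan_number(3)
= sum of catalan_number(i) * catalan_number(3-1-i) for i in 0..2
First compute sub-values bottom-up:
  catalan_number(0) = 1, catalan_number(1) = 1
  catalan_number(2) = 1*1 + 1*1 = 2
Now catalan_number(3):
  catalan_number(0)*catalan_number(2) = 1*2 = 2
  catalan_number(1)*catalan_number(1) = 1*1 = 1
  catalan_number(2)*catalan_number(0) = 2*1 = 2
= 2 + 1 + 2
= 5


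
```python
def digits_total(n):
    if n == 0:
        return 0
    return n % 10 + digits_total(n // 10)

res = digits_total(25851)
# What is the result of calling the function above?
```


digits_total(25851)
= 1 + digits_total(2585)
= 1 + 5 + digits_total(258)
= 1 + 5 + 8 + digits_total(25)
= 1 + 5 + 8 + 5 + digits_total(2)
= 1 + 5 + 8 + 5 + 2 + digits_total(0)
= 1 + 5 + 8 + 5 + 2 + 0
= 21


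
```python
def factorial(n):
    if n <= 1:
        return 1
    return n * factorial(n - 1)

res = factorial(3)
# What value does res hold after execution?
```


factorial(3)
= 3 * factorial(2)
= 3 * 2 * factorial(1)
= 3 * 2 * 1
= 6


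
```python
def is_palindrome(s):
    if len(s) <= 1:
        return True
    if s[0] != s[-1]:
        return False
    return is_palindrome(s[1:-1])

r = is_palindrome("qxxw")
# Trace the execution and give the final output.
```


is_palindrome("qxxw")
"qxxw": s[0]='q' != s[-1]='w' -> False
= False


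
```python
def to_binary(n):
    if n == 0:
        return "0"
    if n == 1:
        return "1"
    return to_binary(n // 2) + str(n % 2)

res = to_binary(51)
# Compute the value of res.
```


to_binary(51)
= to_binary(25) + "1"
= to_binary(12) + "1" + "1"
= to_binary(6) + "0" + "1" + "1"
= to_binary(3) + "0" + "0" + "1" + "1"
= to_binary(1) + "1" + "0" + "0" + "1" + "1"
= "1" + "1" + "0" + "0" + "1" + "1"
= "110011"


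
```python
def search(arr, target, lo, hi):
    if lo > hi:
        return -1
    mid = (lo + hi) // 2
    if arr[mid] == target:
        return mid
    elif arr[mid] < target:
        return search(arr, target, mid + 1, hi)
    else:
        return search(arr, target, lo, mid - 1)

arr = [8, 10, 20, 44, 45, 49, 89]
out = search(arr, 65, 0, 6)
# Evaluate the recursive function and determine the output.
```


search(arr, 65, 0, 6)
lo=0, hi=6, mid=3, arr[mid]=44
44 < 65, search right half
lo=4, hi=6, mid=5, arr[mid]=49
49 < 65, search right half
lo=6, hi=6, mid=6, arr[mid]=89
89 > 65, search left half
lo > hi, target not found, return -1
= -1


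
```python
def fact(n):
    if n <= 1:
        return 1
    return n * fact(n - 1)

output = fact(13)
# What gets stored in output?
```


fact(13)
= 13 * fact(12)
= 13 * 12 * fact(11)
= 13 * 12 * 11 * fact(10)
= 13 * 12 * 11 * 10 * fact(9)
= 13 * 12 * 11 * 10 * 9 * fact(8)
= 13 * 12 * 11 * 10 * 9 * 8 * fact(7)
= 13 * 12 * 11 * 10 * 9 * 8 * 7 * fact(6)
= 13 * 12 * 11 * 10 * 9 * 8 * 7 * 6 * fact(5)
= 13 * 12 * 11 * 10 * 9 * 8 * 7 * 6 * 5 * fact(4)
= 13 * 12 * 11 * 10 * 9 * 8 * 7 * 6 * 5 * 4 * fact(3)
= 13 * 12 * 11 * 10 * 9 * 8 * 7 * 6 * 5 * 4 * 3 * fact(2)
= 13 * 12 * 11 * 10 * 9 * 8 * 7 * 6 * 5 * 4 * 3 * 2 * fact(1)
= 13 * 12 * 11 * 10 * 9 * 8 * 7 * 6 * 5 * 4 * 3 * 2 * 1
= 6227020800


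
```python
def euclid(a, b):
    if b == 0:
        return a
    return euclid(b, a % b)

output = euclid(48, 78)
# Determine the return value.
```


euclid(48, 78)
= euclid(78, 48 % 78) = euclid(78, 48)
= euclid(48, 78 % 48) = euclid(48, 30)
= euclid(30, 48 % 30) = euclid(30, 18)
= euclid(18, 30 % 18) = euclid(18, 12)
= euclid(12, 18 % 12) = euclid(12, 6)
= euclid(6, 12 % 6) = euclid(6, 0)
b == 0, return a = 6


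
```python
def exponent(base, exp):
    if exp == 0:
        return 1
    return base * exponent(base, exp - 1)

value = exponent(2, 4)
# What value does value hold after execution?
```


exponent(2, 4)
= 2 * exponent(2, 3)
= 2 * 2 * exponent(2, 2)
= 2 * 2 * 2 * exponent(2, 1)
= 2 * 2 * 2 * 2 * exponent(2, 0)
= 2 * 2 * 2 * 2 * 1
= 16


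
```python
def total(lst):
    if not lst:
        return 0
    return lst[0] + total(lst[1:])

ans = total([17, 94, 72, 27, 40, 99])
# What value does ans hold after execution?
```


total([17, 94, 72, 27, 40, 99])
= 17 + total([94, 72, 27, 40, 99])
= 17 + 94 + total([72, 27, 40, 99])
= 17 + 94 + 72 + total([27, 40, 99])
= 17 + 94 + 72 + 27 + total([40, 99])
= 17 + 94 + 72 + 27 + 40 + total([99])
= 17 + 94 + 72 + 27 + 40 + 99 + total([])
= 17 + 94 + 72 + 27 + 40 + 99 + 0
= 349


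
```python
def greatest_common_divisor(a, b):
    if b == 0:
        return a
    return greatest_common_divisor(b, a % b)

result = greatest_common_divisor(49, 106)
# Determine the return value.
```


greatest_common_divisor(49, 106)
= greatest_common_divisor(106, 49 % 106) = greatest_common_divisor(106, 49)
= greatest_common_divisor(49, 106 % 49) = greatest_common_divisor(49, 8)
= greatest_common_divisor(8, 49 % 8) = greatest_common_divisor(8, 1)
= greatest_common_divisor(1, 8 % 1) = greatest_common_divisor(1, 0)
b == 0, return a = 1


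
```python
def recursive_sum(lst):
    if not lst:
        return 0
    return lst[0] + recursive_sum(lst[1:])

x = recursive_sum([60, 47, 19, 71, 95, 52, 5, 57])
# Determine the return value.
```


recursive_sum([60, 47, 19, 71, 95, 52, 5, 57])
= 60 + recursive_sum([47, 19, 71, 95, 52, 5, 57])
= 60 + 47 + recursive_sum([19, 71, 95, 52, 5, 57])
= 60 + 47 + 19 + recursive_sum([71, 95, 52, 5, 57])
= 60 + 47 + 19 + 71 + recursive_sum([95, 52, 5, 57])
= 60 + 47 + 19 + 71 + 95 + recursive_sum([52, 5, 57])
= 60 + 47 + 19 + 71 + 95 + 52 + recursive_sum([5, 57])
= 60 + 47 + 19 + 71 + 95 + 52 + 5 + recursive_sum([57])
= 60 + 47 + 19 + 71 + 95 + 52 + 5 + 57 + recursive_sum([])
= 60 + 47 + 19 + 71 + 95 + 52 + 5 + 57 + 0
= 406


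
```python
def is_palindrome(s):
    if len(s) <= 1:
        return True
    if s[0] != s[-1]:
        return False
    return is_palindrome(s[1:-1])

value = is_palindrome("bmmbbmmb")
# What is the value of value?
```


is_palindrome("bmmbbmmb")
"bmmbbmmb": s[0]='b' == s[-1]='b' -> is_palindrome("mmbbmm")
"mmbbmm": s[0]='m' == s[-1]='m' -> is_palindrome("mbbm")
"mbbm": s[0]='m' == s[-1]='m' -> is_palindrome("bb")
"bb": s[0]='b' == s[-1]='b' -> is_palindrome("")
"": len <= 1 -> True
= True


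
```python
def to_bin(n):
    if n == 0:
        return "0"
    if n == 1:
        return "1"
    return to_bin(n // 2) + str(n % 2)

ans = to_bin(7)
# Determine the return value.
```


to_bin(7)
= to_bin(3) + "1"
= to_bin(1) + "1" + "1"
= "1" + "1" + "1"
= "111"


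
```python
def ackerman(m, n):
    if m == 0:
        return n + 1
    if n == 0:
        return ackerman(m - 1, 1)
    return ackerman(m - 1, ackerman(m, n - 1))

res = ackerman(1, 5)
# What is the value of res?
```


ackerman(1, 5)
= ackerman(0, ackerman(1, 4))
First compute ackerman(1, 4) = 6
= ackerman(0, 6)
= 7


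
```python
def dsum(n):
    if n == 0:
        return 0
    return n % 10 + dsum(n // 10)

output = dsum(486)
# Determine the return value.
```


dsum(486)
= 6 + dsum(48)
= 6 + 8 + dsum(4)
= 6 + 8 + 4 + dsum(0)
= 6 + 8 + 4 + 0
= 18


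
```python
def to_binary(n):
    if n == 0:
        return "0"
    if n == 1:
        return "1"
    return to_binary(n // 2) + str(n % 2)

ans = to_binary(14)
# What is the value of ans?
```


to_binary(14)
= to_binary(7) + "0"
= to_binary(3) + "1" + "0"
= to_binary(1) + "1" + "1" + "0"
= "1" + "1" + "1" + "0"
= "1110"


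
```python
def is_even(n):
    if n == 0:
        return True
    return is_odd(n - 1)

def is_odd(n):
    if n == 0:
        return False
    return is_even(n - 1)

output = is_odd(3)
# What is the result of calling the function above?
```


is_odd(3)
= is_even(2)
= is_odd(1)
= is_even(0)
n == 0: return True
= True


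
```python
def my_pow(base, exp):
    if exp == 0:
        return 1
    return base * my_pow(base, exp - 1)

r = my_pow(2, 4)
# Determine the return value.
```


my_pow(2, 4)
= 2 * my_pow(2, 3)
= 2 * 2 * my_pow(2, 2)
= 2 * 2 * 2 * my_pow(2, 1)
= 2 * 2 * 2 * 2 * my_pow(2, 0)
= 2 * 2 * 2 * 2 * 1
= 16


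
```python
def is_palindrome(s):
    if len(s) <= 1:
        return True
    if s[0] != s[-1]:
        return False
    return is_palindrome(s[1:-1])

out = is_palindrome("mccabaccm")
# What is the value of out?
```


is_palindrome("mccabaccm")
"mccabaccm": s[0]='m' == s[-1]='m' -> is_palindrome("ccabacc")
"ccabacc": s[0]='c' == s[-1]='c' -> is_palindrome("cabac")
"cabac": s[0]='c' == s[-1]='c' -> is_palindrome("aba")
"aba": s[0]='a' == s[-1]='a' -> is_palindrome("b")
"b": len <= 1 -> True
= True


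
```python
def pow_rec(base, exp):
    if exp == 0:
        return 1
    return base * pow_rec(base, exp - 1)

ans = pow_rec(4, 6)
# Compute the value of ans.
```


pow_rec(4, 6)
= 4 * pow_rec(4, 5)
= 4 * 4 * pow_rec(4, 4)
= 4 * 4 * 4 * pow_rec(4, 3)
= 4 * 4 * 4 * 4 * pow_rec(4, 2)
= 4 * 4 * 4 * 4 * 4 * pow_rec(4, 1)
= 4 * 4 * 4 * 4 * 4 * 4 * pow_rec(4, 0)
= 4 * 4 * 4 * 4 * 4 * 4 * 1
= 4096


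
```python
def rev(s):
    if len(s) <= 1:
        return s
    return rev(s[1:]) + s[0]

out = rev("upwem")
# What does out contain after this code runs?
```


rev("upwem")
= rev("pwem") + "u"
= rev("wem") + "p" + "u"
= rev("em") + "w" + "p" + "u"
= rev("m") + "e" + "w" + "p" + "u"
= "m" + "e" + "w" + "p" + "u"
= "mewpu"


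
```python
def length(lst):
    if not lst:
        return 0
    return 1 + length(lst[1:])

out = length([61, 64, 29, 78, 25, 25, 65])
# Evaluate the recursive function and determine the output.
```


length([61, 64, 29, 78, 25, 25, 65])
= 1 + length([64, 29, 78, 25, 25, 65])
= 1 + 1 + length([29, 78, 25, 25, 65])
= 1 + 1 + 1 + length([78, 25, 25, 65])
= 1 + 1 + 1 + 1 + length([25, 25, 65])
= 1 + 1 + 1 + 1 + 1 + length([25, 65])
= 1 + 1 + 1 + 1 + 1 + 1 + length([65])
= 1 + 1 + 1 + 1 + 1 + 1 + 1 + length([])
= 1 + 1 + 1 + 1 + 1 + 1 + 1 + 0
= 7


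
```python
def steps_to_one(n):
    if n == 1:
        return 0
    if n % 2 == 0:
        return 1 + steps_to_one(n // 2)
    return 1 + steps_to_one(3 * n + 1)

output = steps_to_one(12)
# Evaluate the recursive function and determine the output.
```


steps_to_one(12)
12 is even -> steps_to_one(6)
6 is even -> steps_to_one(3)
3 is odd -> 3*3+1 = 10 -> steps_to_one(10)
10 is even -> steps_to_one(5)
5 is odd -> 3*5+1 = 16 -> steps_to_one(16)
16 is even -> steps_to_one(8)
8 is even -> steps_to_one(4)
4 is even -> steps_to_one(2)
2 is even -> steps_to_one(1)
Reached 1 after 9 steps
= 9


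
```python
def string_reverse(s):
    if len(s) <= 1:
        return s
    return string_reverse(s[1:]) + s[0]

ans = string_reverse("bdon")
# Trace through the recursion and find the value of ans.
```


string_reverse("bdon")
= string_reverse("don") + "b"
= string_reverse("on") + "d" + "b"
= string_reverse("n") + "o" + "d" + "b"
= "n" + "o" + "d" + "b"
= "nodb"


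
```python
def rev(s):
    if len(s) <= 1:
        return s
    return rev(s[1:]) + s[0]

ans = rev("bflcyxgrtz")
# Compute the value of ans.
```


rev("bflcyxgrtz")
= rev("flcyxgrtz") + "b"
= rev("lcyxgrtz") + "f" + "b"
= rev("cyxgrtz") + "l" + "f" + "b"
= rev("yxgrtz") + "c" + "l" + "f" + "b"
= rev("xgrtz") + "y" + "c" + "l" + "f" + "b"
= rev("grtz") + "x" + "y" + "c" + "l" + "f" + "b"
= rev("rtz") + "g" + "x" + "y" + "c" + "l" + "f" + "b"
= rev("tz") + "r" + "g" + "x" + "y" + "c" + "l" + "f" + "b"
= rev("z") + "t" + "r" + "g" + "x" + "y" + "c" + "l" + "f" + "b"
= "z" + "t" + "r" + "g" + "x" + "y" + "c" + "l" + "f" + "b"
= "ztrgxyclfb"


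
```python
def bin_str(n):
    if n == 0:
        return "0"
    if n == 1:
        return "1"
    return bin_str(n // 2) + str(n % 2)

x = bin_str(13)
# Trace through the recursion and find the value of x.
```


bin_str(13)
= bin_str(6) + "1"
= bin_str(3) + "0" + "1"
= bin_str(1) + "1" + "0" + "1"
= "1" + "1" + "0" + "1"
= "1101"


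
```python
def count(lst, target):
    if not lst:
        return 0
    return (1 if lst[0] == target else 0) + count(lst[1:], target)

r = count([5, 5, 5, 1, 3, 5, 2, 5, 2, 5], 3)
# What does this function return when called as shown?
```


count([5, 5, 5, 1, 3, 5, 2, 5, 2, 5], 3)
lst[0]=5 != 3: 0 + count([5, 5, 1, 3, 5, 2, 5, 2, 5], 3)
lst[0]=5 != 3: 0 + count([5, 1, 3, 5, 2, 5, 2, 5], 3)
lst[0]=5 != 3: 0 + count([1, 3, 5, 2, 5, 2, 5], 3)
lst[0]=1 != 3: 0 + count([3, 5, 2, 5, 2, 5], 3)
lst[0]=3 == 3: 1 + count([5, 2, 5, 2, 5], 3)
lst[0]=5 != 3: 0 + count([2, 5, 2, 5], 3)
lst[0]=2 != 3: 0 + count([5, 2, 5], 3)
lst[0]=5 != 3: 0 + count([2, 5], 3)
lst[0]=2 != 3: 0 + count([5], 3)
lst[0]=5 != 3: 0 + count([], 3)
= 1


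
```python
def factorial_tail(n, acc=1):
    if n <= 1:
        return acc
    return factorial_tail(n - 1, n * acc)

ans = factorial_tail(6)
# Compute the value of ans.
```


factorial_tail(6, 1)
= factorial_tail(5, 6 * 1) = factorial_tail(5, 6)
= factorial_tail(4, 5 * 6) = factorial_tail(4, 30)
= factorial_tail(3, 4 * 30) = factorial_tail(3, 120)
= factorial_tail(2, 3 * 120) = factorial_tail(2, 360)
= factorial_tail(1, 2 * 360) = factorial_tail(1, 720)
n <= 1, return acc = 720


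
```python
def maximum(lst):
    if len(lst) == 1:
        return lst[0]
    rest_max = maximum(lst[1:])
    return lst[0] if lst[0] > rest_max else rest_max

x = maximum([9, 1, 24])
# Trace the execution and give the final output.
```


maximum([9, 1, 24])
= compare 9 with maximum([1, 24])
= compare 1 with maximum([24])
Base: maximum([24]) = 24
compare 1 with 24: max = 24
compare 9 with 24: max = 24
= 24


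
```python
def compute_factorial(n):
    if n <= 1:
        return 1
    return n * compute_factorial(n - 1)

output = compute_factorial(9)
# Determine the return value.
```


compute_factorial(9)
= 9 * compute_factorial(8)
= 9 * 8 * compute_factorial(7)
= 9 * 8 * 7 * compute_factorial(6)
= 9 * 8 * 7 * 6 * compute_factorial(5)
= 9 * 8 * 7 * 6 * 5 * compute_factorial(4)
= 9 * 8 * 7 * 6 * 5 * 4 * compute_factorial(3)
= 9 * 8 * 7 * 6 * 5 * 4 * 3 * compute_factorial(2)
= 9 * 8 * 7 * 6 * 5 * 4 * 3 * 2 * compute_factorial(1)
= 9 * 8 * 7 * 6 * 5 * 4 * 3 * 2 * 1
= 362880


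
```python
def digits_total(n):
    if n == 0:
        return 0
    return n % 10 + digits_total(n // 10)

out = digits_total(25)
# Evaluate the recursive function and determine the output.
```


digits_total(25)
= 5 + digits_total(2)
= 5 + 2 + digits_total(0)
= 5 + 2 + 0
= 7


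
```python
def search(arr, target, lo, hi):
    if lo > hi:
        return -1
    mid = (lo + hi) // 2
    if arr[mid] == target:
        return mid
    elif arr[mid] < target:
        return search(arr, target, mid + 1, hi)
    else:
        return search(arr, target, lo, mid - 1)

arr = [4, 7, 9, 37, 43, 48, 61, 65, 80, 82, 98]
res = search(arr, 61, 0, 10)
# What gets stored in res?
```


search(arr, 61, 0, 10)
lo=0, hi=10, mid=5, arr[mid]=48
48 < 61, search right half
lo=6, hi=10, mid=8, arr[mid]=80
80 > 61, search left half
lo=6, hi=7, mid=6, arr[mid]=61
arr[6] == 61, found at index 6
= 6


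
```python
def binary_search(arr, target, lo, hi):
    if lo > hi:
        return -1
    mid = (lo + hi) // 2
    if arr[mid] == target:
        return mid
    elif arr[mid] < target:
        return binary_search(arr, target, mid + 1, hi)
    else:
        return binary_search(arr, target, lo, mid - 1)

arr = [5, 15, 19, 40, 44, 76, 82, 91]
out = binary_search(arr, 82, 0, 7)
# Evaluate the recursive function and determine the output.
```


binary_search(arr, 82, 0, 7)
lo=0, hi=7, mid=3, arr[mid]=40
40 < 82, search right half
lo=4, hi=7, mid=5, arr[mid]=76
76 < 82, search right half
lo=6, hi=7, mid=6, arr[mid]=82
arr[6] == 82, found at index 6
= 6


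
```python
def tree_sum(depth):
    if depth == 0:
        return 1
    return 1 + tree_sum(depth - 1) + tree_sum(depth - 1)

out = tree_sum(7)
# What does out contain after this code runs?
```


tree_sum(7)
= 1 + tree_sum(6) + tree_sum(6)
= 1 + 2 * tree_sum(6)
tree_sum(k) = 2^(k+1) - 1
tree_sum(0) = 1
tree_sum(1) = 3
tree_sum(2) = 7
tree_sum(3) = 15
tree_sum(4) = 31
tree_sum(7) = 2^8 - 1 = 255


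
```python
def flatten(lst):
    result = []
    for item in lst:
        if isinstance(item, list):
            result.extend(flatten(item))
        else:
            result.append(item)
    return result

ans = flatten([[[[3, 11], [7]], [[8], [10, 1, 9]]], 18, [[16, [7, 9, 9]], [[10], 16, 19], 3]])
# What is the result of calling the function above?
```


flatten([[[[3, 11], [7]], [[8], [10, 1, 9]]], 18, [[16, [7, 9, 9]], [[10], 16, 19], 3]])
Processing each element:
  [[[3, 11], [7]], [[8], [10, 1, 9]]] is a list -> flatten recursively -> [3, 11, 7, 8, 10, 1, 9]
  18 is not a list -> append 18
  [[16, [7, 9, 9]], [[10], 16, 19], 3] is a list -> flatten recursively -> [16, 7, 9, 9, 10, 16, 19, 3]
= [3, 11, 7, 8, 10, 1, 9, 18, 16, 7, 9, 9, 10, 16, 19, 3]


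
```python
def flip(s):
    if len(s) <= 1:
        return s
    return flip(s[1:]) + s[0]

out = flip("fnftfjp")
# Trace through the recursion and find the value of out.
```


flip("fnftfjp")
= flip("nftfjp") + "f"
= flip("ftfjp") + "n" + "f"
= flip("tfjp") + "f" + "n" + "f"
= flip("fjp") + "t" + "f" + "n" + "f"
= flip("jp") + "f" + "t" + "f" + "n" + "f"
= flip("p") + "j" + "f" + "t" + "f" + "n" + "f"
= "p" + "j" + "f" + "t" + "f" + "n" + "f"
= "pjftfnf"


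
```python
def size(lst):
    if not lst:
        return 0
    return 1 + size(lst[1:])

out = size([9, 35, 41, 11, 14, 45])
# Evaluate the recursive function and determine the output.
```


size([9, 35, 41, 11, 14, 45])
= 1 + size([35, 41, 11, 14, 45])
= 1 + 1 + size([41, 11, 14, 45])
= 1 + 1 + 1 + size([11, 14, 45])
= 1 + 1 + 1 + 1 + size([14, 45])
= 1 + 1 + 1 + 1 + 1 + size([45])
= 1 + 1 + 1 + 1 + 1 + 1 + size([])
= 1 + 1 + 1 + 1 + 1 + 1 + 0
= 6


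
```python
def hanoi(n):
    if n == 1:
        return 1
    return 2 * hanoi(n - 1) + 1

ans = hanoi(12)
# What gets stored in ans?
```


hanoi(12)
= 2 * hanoi(11) + 1
= 2 * (2 * hanoi(10) + 1) + 1
= 2 * (2 * (2 * hanoi(9) + 1) + 1) + 1
= 2 * (2 * (2 * (2 * hanoi(8) + 1) + 1) + 1) + 1
= 2 * (2 * (2 * (2 * (2 * hanoi(7) + 1) + 1) + 1) + 1) + 1
= 2 * (2 * (2 * (2 * (2 * (2 * hanoi(6) + 1) + 1) + 1) + 1) + 1) + 1
= 2 * (2 * (2 * (2 * (2 * (2 * (2 * hanoi(5) + 1) + 1) + 1) + 1) + 1) + 1) + 1
= 2 * (2 * (2 * (2 * (2 * (2 * (2 * (2 * hanoi(4) + 1) + 1) + 1) + 1) + 1) + 1) + 1) + 1
= 2 * (2 * (2 * (2 * (2 * (2 * (2 * (2 * (2 * hanoi(3) + 1) + 1) + 1) + 1) + 1) + 1) + 1) + 1) + 1
= 2 * (2 * (2 * (2 * (2 * (2 * (2 * (2 * (2 * (2 * hanoi(2) + 1) + 1) + 1) + 1) + 1) + 1) + 1) + 1) + 1) + 1
= 2 * (2 * (2 * (2 * (2 * (2 * (2 * (2 * (2 * (2 * (2 * hanoi(1) + 1) + 1) + 1) + 1) + 1) + 1) + 1) + 1) + 1) + 1) + 1
Now compute bottom-up:
hanoi(1) = 1
hanoi(2) = 2 * 1 + 1 = 3
hanoi(3) = 2 * 3 + 1 = 7
hanoi(4) = 2 * 7 + 1 = 15
hanoi(5) = 2 * 15 + 1 = 31
hanoi(6) = 2 * 31 + 1 = 63
hanoi(7) = 2 * 63 + 1 = 127
hanoi(8) = 2 * 127 + 1 = 255
hanoi(9) = 2 * 255 + 1 = 511
hanoi(10) = 2 * 511 + 1 = 1023
hanoi(11) = 2 * 1023 + 1 = 2047
hanoi(12) = 2 * 2047 + 1 = 4095
= 4095


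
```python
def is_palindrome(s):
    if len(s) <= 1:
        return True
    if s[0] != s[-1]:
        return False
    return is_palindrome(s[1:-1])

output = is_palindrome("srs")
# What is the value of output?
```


is_palindrome("srs")
"srs": s[0]='s' == s[-1]='s' -> is_palindrome("r")
"r": len <= 1 -> True
= True


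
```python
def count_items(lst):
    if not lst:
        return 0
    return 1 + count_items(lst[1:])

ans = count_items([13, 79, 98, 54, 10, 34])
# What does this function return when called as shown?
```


count_items([13, 79, 98, 54, 10, 34])
= 1 + count_items([79, 98, 54, 10, 34])
= 1 + 1 + count_items([98, 54, 10, 34])
= 1 + 1 + 1 + count_items([54, 10, 34])
= 1 + 1 + 1 + 1 + count_items([10, 34])
= 1 + 1 + 1 + 1 + 1 + count_items([34])
= 1 + 1 + 1 + 1 + 1 + 1 + count_items([])
= 1 + 1 + 1 + 1 + 1 + 1 + 0
= 6


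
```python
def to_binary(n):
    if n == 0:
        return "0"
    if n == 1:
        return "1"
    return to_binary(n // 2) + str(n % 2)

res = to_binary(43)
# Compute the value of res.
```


to_binary(43)
= to_binary(21) + "1"
= to_binary(10) + "1" + "1"
= to_binary(5) + "0" + "1" + "1"
= to_binary(2) + "1" + "0" + "1" + "1"
= to_binary(1) + "0" + "1" + "0" + "1" + "1"
= "1" + "0" + "1" + "0" + "1" + "1"
= "101011"


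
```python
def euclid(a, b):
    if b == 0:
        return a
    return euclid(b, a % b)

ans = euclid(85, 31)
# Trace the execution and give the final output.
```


euclid(85, 31)
= euclid(31, 85 % 31) = euclid(31, 23)
= euclid(23, 31 % 23) = euclid(23, 8)
= euclid(8, 23 % 8) = euclid(8, 7)
= euclid(7, 8 % 7) = euclid(7, 1)
= euclid(1, 7 % 1) = euclid(1, 0)
b == 0, return a = 1


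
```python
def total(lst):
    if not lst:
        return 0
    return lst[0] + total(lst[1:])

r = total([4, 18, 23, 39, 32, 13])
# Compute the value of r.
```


total([4, 18, 23, 39, 32, 13])
= 4 + total([18, 23, 39, 32, 13])
= 4 + 18 + total([23, 39, 32, 13])
= 4 + 18 + 23 + total([39, 32, 13])
= 4 + 18 + 23 + 39 + total([32, 13])
= 4 + 18 + 23 + 39 + 32 + total([13])
= 4 + 18 + 23 + 39 + 32 + 13 + total([])
= 4 + 18 + 23 + 39 + 32 + 13 + 0
= 129


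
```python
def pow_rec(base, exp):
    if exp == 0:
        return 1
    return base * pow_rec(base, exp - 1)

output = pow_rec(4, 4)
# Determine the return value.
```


pow_rec(4, 4)
= 4 * pow_rec(4, 3)
= 4 * 4 * pow_rec(4, 2)
= 4 * 4 * 4 * pow_rec(4, 1)
= 4 * 4 * 4 * 4 * pow_rec(4, 0)
= 4 * 4 * 4 * 4 * 1
= 256


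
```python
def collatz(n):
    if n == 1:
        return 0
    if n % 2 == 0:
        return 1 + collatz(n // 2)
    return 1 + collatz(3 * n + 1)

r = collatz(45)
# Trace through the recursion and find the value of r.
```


collatz(45)
45 is odd -> 3*45+1 = 136 -> collatz(136)
136 is even -> collatz(68)
68 is even -> collatz(34)
34 is even -> collatz(17)
17 is odd -> 3*17+1 = 52 -> collatz(52)
52 is even -> collatz(26)
26 is even -> collatz(13)
13 is odd -> 3*13+1 = 40 -> collatz(40)
40 is even -> collatz(20)
20 is even -> collatz(10)
10 is even -> collatz(5)
5 is odd -> 3*5+1 = 16 -> collatz(16)
16 is even -> collatz(8)
8 is even -> collatz(4)
4 is even -> collatz(2)
2 is even -> collatz(1)
Reached 1 after 16 steps
= 16


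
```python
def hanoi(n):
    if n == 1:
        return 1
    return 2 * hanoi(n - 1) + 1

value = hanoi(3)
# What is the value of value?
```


hanoi(3)
= 2 * hanoi(2) + 1
= 2 * (2 * hanoi(1) + 1) + 1
Now compute bottom-up:
hanoi(1) = 1
hanoi(2) = 2 * 1 + 1 = 3
hanoi(3) = 2 * 3 + 1 = 7
= 7


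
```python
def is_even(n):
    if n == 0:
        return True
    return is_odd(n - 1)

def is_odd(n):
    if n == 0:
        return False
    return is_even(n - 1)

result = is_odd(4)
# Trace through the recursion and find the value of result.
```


is_odd(4)
= is_even(3)
= is_odd(2)
= is_even(1)
= is_odd(0)
n == 0: return False
= False


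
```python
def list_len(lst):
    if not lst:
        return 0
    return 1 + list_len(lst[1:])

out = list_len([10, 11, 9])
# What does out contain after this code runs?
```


list_len([10, 11, 9])
= 1 + list_len([11, 9])
= 1 + 1 + list_len([9])
= 1 + 1 + 1 + list_len([])
= 1 + 1 + 1 + 0
= 3


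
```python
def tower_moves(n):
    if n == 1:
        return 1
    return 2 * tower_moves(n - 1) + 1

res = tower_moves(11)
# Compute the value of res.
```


tower_moves(11)
= 2 * tower_moves(10) + 1
= 2 * (2 * tower_moves(9) + 1) + 1
= 2 * (2 * (2 * tower_moves(8) + 1) + 1) + 1
= 2 * (2 * (2 * (2 * tower_moves(7) + 1) + 1) + 1) + 1
= 2 * (2 * (2 * (2 * (2 * tower_moves(6) + 1) + 1) + 1) + 1) + 1
= 2 * (2 * (2 * (2 * (2 * (2 * tower_moves(5) + 1) + 1) + 1) + 1) + 1) + 1
= 2 * (2 * (2 * (2 * (2 * (2 * (2 * tower_moves(4) + 1) + 1) + 1) + 1) + 1) + 1) + 1
= 2 * (2 * (2 * (2 * (2 * (2 * (2 * (2 * tower_moves(3) + 1) + 1) + 1) + 1) + 1) + 1) + 1) + 1
= 2 * (2 * (2 * (2 * (2 * (2 * (2 * (2 * (2 * tower_moves(2) + 1) + 1) + 1) + 1) + 1) + 1) + 1) + 1) + 1
= 2 * (2 * (2 * (2 * (2 * (2 * (2 * (2 * (2 * (2 * tower_moves(1) + 1) + 1) + 1) + 1) + 1) + 1) + 1) + 1) + 1) + 1
Now compute bottom-up:
tower_moves(1) = 1
tower_moves(2) = 2 * 1 + 1 = 3
tower_moves(3) = 2 * 3 + 1 = 7
tower_moves(4) = 2 * 7 + 1 = 15
tower_moves(5) = 2 * 15 + 1 = 31
tower_moves(6) = 2 * 31 + 1 = 63
tower_moves(7) = 2 * 63 + 1 = 127
tower_moves(8) = 2 * 127 + 1 = 255
tower_moves(9) = 2 * 255 + 1 = 511
tower_moves(10) = 2 * 511 + 1 = 1023
tower_moves(11) = 2 * 1023 + 1 = 2047
= 2047


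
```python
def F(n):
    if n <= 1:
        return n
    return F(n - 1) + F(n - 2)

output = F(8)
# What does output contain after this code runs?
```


F(8)
= F(7) + F(6)
= (F(6) + F(5)) + F(6)
Computing bottom-up: F(0)=0, F(1)=1, F(2)=1, F(3)=2, F(4)=3, F(5)=5, F(6)=8, F(7)=13, F(8)=21
= 21


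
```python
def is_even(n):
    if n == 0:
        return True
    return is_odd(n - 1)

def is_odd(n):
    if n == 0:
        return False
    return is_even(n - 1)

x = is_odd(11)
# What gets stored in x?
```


is_odd(11)
= is_even(10)
= is_odd(9)
= is_even(8)
= is_odd(7)
= is_even(6)
= is_odd(5)
= is_even(4)
= is_odd(3)
= is_even(2)
= is_odd(1)
= is_even(0)
n == 0: return True
= True


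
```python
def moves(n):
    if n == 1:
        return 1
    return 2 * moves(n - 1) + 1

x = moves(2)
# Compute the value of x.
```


moves(2)
= 2 * moves(1) + 1
Now compute bottom-up:
moves(1) = 1
moves(2) = 2 * 1 + 1 = 3
= 3


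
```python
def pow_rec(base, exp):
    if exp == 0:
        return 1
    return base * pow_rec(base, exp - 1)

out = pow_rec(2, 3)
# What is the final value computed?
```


pow_rec(2, 3)
= 2 * pow_rec(2, 2)
= 2 * 2 * pow_rec(2, 1)
= 2 * 2 * 2 * pow_rec(2, 0)
= 2 * 2 * 2 * 1
= 8


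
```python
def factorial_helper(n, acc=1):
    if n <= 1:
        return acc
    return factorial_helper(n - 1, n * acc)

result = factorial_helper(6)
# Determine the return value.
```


factorial_helper(6, 1)
= factorial_helper(5, 6 * 1) = factorial_helper(5, 6)
= factorial_helper(4, 5 * 6) = factorial_helper(4, 30)
= factorial_helper(3, 4 * 30) = factorial_helper(3, 120)
= factorial_helper(2, 3 * 120) = factorial_helper(2, 360)
= factorial_helper(1, 2 * 360) = factorial_helper(1, 720)
n <= 1, return acc = 720


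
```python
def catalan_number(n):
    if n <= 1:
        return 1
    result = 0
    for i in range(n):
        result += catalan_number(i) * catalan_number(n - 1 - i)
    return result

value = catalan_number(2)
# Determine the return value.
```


catalan_number(2)
= sum of catalan_number(i) * catalan_number(2-1-i) for i in 0..1
  catalan_number(0)*catalan_number(1) = 1*1 = 1
  catalan_number(1)*catalan_number(0) = 1*1 = 1
= 1 + 1
= 2


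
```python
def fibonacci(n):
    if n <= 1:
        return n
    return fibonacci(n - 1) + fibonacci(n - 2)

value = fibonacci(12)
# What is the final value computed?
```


fibonacci(12)
= fibonacci(11) + fibonacci(10)
= (fibonacci(10) + fibonacci(9)) + fibonacci(10)
Computing bottom-up: fibonacci(0)=0, fibonacci(1)=1, fibonacci(2)=1, fibonacci(3)=2, fibonacci(4)=3, fibonacci(5)=5, fibonacci(6)=8, fibonacci(7)=13, fibonacci(8)=21, fibonacci(9)=34, fibonacci(10)=55, fibonacci(11)=89, fibonacci(12)=144
= 144


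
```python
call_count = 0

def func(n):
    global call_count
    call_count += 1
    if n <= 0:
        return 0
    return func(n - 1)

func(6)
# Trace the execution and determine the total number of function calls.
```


func(6) calls func(5) calls ... calls func(0)
Total calls: 6 + 1 (for base case) = 7


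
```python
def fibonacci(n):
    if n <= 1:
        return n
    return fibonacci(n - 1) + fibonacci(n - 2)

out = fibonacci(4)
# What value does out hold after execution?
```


fibonacci(4)
= fibonacci(3) + fibonacci(2)
= (fibonacci(2) + fibonacci(1)) + fibonacci(2)
Computing bottom-up: fibonacci(0)=0, fibonacci(1)=1, fibonacci(2)=1, fibonacci(3)=2, fibonacci(4)=3
= 3


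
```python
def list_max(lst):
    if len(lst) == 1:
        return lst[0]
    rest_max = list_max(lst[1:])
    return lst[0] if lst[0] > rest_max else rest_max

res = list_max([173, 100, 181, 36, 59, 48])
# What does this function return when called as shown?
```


list_max([173, 100, 181, 36, 59, 48])
= compare 173 with list_max([100, 181, 36, 59, 48])
= compare 100 with list_max([181, 36, 59, 48])
= compare 181 with list_max([36, 59, 48])
= compare 36 with list_max([59, 48])
= compare 59 with list_max([48])
Base: list_max([48]) = 48
compare 59 with 48: max = 59
compare 36 with 59: max = 59
compare 181 with 59: max = 181
compare 100 with 181: max = 181
compare 173 with 181: max = 181
= 181


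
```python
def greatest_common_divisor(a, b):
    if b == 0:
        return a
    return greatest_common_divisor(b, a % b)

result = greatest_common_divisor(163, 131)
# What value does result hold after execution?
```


greatest_common_divisor(163, 131)
= greatest_common_divisor(131, 163 % 131) = greatest_common_divisor(131, 32)
= greatest_common_divisor(32, 131 % 32) = greatest_common_divisor(32, 3)
= greatest_common_divisor(3, 32 % 3) = greatest_common_divisor(3, 2)
= greatest_common_divisor(2, 3 % 2) = greatest_common_divisor(2, 1)
= greatest_common_divisor(1, 2 % 1) = greatest_common_divisor(1, 0)
b == 0, return a = 1


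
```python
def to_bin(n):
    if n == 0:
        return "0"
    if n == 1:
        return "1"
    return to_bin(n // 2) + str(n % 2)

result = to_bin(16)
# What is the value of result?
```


to_bin(16)
= to_bin(8) + "0"
= to_bin(4) + "0" + "0"
= to_bin(2) + "0" + "0" + "0"
= to_bin(1) + "0" + "0" + "0" + "0"
= "1" + "0" + "0" + "0" + "0"
= "10000"


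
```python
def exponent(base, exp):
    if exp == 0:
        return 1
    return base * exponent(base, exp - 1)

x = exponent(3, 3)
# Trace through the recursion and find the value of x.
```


exponent(3, 3)
= 3 * exponent(3, 2)
= 3 * 3 * exponent(3, 1)
= 3 * 3 * 3 * exponent(3, 0)
= 3 * 3 * 3 * 1
= 27


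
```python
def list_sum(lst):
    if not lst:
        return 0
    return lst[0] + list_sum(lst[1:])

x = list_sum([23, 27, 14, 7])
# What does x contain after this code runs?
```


list_sum([23, 27, 14, 7])
= 23 + list_sum([27, 14, 7])
= 23 + 27 + list_sum([14, 7])
= 23 + 27 + 14 + list_sum([7])
= 23 + 27 + 14 + 7 + list_sum([])
= 23 + 27 + 14 + 7 + 0
= 71
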